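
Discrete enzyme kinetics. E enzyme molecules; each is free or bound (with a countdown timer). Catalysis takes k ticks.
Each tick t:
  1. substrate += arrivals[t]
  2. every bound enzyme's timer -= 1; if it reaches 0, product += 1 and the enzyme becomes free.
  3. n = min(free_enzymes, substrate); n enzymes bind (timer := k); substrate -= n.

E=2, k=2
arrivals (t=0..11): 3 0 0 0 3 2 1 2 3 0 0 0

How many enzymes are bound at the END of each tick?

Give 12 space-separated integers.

t=0: arr=3 -> substrate=1 bound=2 product=0
t=1: arr=0 -> substrate=1 bound=2 product=0
t=2: arr=0 -> substrate=0 bound=1 product=2
t=3: arr=0 -> substrate=0 bound=1 product=2
t=4: arr=3 -> substrate=1 bound=2 product=3
t=5: arr=2 -> substrate=3 bound=2 product=3
t=6: arr=1 -> substrate=2 bound=2 product=5
t=7: arr=2 -> substrate=4 bound=2 product=5
t=8: arr=3 -> substrate=5 bound=2 product=7
t=9: arr=0 -> substrate=5 bound=2 product=7
t=10: arr=0 -> substrate=3 bound=2 product=9
t=11: arr=0 -> substrate=3 bound=2 product=9

Answer: 2 2 1 1 2 2 2 2 2 2 2 2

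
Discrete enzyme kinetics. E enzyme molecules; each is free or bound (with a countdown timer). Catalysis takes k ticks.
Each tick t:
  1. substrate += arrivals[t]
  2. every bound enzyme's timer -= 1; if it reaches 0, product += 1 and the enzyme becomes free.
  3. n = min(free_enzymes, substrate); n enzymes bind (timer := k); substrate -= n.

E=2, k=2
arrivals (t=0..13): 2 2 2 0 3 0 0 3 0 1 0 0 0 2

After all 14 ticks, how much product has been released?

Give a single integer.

Answer: 12

Derivation:
t=0: arr=2 -> substrate=0 bound=2 product=0
t=1: arr=2 -> substrate=2 bound=2 product=0
t=2: arr=2 -> substrate=2 bound=2 product=2
t=3: arr=0 -> substrate=2 bound=2 product=2
t=4: arr=3 -> substrate=3 bound=2 product=4
t=5: arr=0 -> substrate=3 bound=2 product=4
t=6: arr=0 -> substrate=1 bound=2 product=6
t=7: arr=3 -> substrate=4 bound=2 product=6
t=8: arr=0 -> substrate=2 bound=2 product=8
t=9: arr=1 -> substrate=3 bound=2 product=8
t=10: arr=0 -> substrate=1 bound=2 product=10
t=11: arr=0 -> substrate=1 bound=2 product=10
t=12: arr=0 -> substrate=0 bound=1 product=12
t=13: arr=2 -> substrate=1 bound=2 product=12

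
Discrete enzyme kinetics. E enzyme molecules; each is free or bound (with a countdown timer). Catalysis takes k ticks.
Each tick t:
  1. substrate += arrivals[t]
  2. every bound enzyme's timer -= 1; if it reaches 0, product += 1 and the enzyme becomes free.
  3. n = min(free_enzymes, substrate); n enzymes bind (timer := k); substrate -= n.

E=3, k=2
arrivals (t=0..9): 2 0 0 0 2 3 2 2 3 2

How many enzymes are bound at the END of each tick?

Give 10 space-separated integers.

t=0: arr=2 -> substrate=0 bound=2 product=0
t=1: arr=0 -> substrate=0 bound=2 product=0
t=2: arr=0 -> substrate=0 bound=0 product=2
t=3: arr=0 -> substrate=0 bound=0 product=2
t=4: arr=2 -> substrate=0 bound=2 product=2
t=5: arr=3 -> substrate=2 bound=3 product=2
t=6: arr=2 -> substrate=2 bound=3 product=4
t=7: arr=2 -> substrate=3 bound=3 product=5
t=8: arr=3 -> substrate=4 bound=3 product=7
t=9: arr=2 -> substrate=5 bound=3 product=8

Answer: 2 2 0 0 2 3 3 3 3 3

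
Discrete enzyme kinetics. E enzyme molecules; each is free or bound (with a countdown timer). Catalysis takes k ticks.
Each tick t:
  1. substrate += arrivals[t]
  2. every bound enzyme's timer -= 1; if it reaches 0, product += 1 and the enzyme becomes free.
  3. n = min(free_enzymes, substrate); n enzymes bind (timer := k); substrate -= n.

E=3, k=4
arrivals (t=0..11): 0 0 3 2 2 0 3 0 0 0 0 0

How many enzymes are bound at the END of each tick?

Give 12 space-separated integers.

Answer: 0 0 3 3 3 3 3 3 3 3 3 3

Derivation:
t=0: arr=0 -> substrate=0 bound=0 product=0
t=1: arr=0 -> substrate=0 bound=0 product=0
t=2: arr=3 -> substrate=0 bound=3 product=0
t=3: arr=2 -> substrate=2 bound=3 product=0
t=4: arr=2 -> substrate=4 bound=3 product=0
t=5: arr=0 -> substrate=4 bound=3 product=0
t=6: arr=3 -> substrate=4 bound=3 product=3
t=7: arr=0 -> substrate=4 bound=3 product=3
t=8: arr=0 -> substrate=4 bound=3 product=3
t=9: arr=0 -> substrate=4 bound=3 product=3
t=10: arr=0 -> substrate=1 bound=3 product=6
t=11: arr=0 -> substrate=1 bound=3 product=6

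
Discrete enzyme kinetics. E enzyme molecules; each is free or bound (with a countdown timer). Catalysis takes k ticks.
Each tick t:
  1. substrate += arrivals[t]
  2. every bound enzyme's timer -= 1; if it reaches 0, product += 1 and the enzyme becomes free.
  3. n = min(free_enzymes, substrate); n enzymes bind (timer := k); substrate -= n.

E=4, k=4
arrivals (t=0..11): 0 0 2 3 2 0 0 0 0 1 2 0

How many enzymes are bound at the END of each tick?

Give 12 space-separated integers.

Answer: 0 0 2 4 4 4 4 3 3 4 4 3

Derivation:
t=0: arr=0 -> substrate=0 bound=0 product=0
t=1: arr=0 -> substrate=0 bound=0 product=0
t=2: arr=2 -> substrate=0 bound=2 product=0
t=3: arr=3 -> substrate=1 bound=4 product=0
t=4: arr=2 -> substrate=3 bound=4 product=0
t=5: arr=0 -> substrate=3 bound=4 product=0
t=6: arr=0 -> substrate=1 bound=4 product=2
t=7: arr=0 -> substrate=0 bound=3 product=4
t=8: arr=0 -> substrate=0 bound=3 product=4
t=9: arr=1 -> substrate=0 bound=4 product=4
t=10: arr=2 -> substrate=0 bound=4 product=6
t=11: arr=0 -> substrate=0 bound=3 product=7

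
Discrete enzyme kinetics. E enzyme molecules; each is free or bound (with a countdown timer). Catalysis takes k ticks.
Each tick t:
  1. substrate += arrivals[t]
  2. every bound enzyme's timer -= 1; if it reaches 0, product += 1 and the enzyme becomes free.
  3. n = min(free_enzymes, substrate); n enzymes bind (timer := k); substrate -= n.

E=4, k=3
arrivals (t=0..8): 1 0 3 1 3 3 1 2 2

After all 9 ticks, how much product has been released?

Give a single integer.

t=0: arr=1 -> substrate=0 bound=1 product=0
t=1: arr=0 -> substrate=0 bound=1 product=0
t=2: arr=3 -> substrate=0 bound=4 product=0
t=3: arr=1 -> substrate=0 bound=4 product=1
t=4: arr=3 -> substrate=3 bound=4 product=1
t=5: arr=3 -> substrate=3 bound=4 product=4
t=6: arr=1 -> substrate=3 bound=4 product=5
t=7: arr=2 -> substrate=5 bound=4 product=5
t=8: arr=2 -> substrate=4 bound=4 product=8

Answer: 8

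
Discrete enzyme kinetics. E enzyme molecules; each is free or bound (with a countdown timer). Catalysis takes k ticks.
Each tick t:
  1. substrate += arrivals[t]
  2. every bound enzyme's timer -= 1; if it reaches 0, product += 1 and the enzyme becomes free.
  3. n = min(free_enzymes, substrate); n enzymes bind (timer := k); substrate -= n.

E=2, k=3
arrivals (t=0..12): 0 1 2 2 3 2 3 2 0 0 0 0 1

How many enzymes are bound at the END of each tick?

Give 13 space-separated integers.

t=0: arr=0 -> substrate=0 bound=0 product=0
t=1: arr=1 -> substrate=0 bound=1 product=0
t=2: arr=2 -> substrate=1 bound=2 product=0
t=3: arr=2 -> substrate=3 bound=2 product=0
t=4: arr=3 -> substrate=5 bound=2 product=1
t=5: arr=2 -> substrate=6 bound=2 product=2
t=6: arr=3 -> substrate=9 bound=2 product=2
t=7: arr=2 -> substrate=10 bound=2 product=3
t=8: arr=0 -> substrate=9 bound=2 product=4
t=9: arr=0 -> substrate=9 bound=2 product=4
t=10: arr=0 -> substrate=8 bound=2 product=5
t=11: arr=0 -> substrate=7 bound=2 product=6
t=12: arr=1 -> substrate=8 bound=2 product=6

Answer: 0 1 2 2 2 2 2 2 2 2 2 2 2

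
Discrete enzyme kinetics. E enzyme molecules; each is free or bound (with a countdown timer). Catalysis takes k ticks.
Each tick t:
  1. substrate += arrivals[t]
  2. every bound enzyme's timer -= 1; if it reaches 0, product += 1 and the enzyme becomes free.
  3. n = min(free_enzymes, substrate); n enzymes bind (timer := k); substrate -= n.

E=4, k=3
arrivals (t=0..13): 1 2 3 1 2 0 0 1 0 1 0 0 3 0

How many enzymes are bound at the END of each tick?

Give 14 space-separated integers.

Answer: 1 3 4 4 4 4 4 3 2 2 1 1 3 3

Derivation:
t=0: arr=1 -> substrate=0 bound=1 product=0
t=1: arr=2 -> substrate=0 bound=3 product=0
t=2: arr=3 -> substrate=2 bound=4 product=0
t=3: arr=1 -> substrate=2 bound=4 product=1
t=4: arr=2 -> substrate=2 bound=4 product=3
t=5: arr=0 -> substrate=1 bound=4 product=4
t=6: arr=0 -> substrate=0 bound=4 product=5
t=7: arr=1 -> substrate=0 bound=3 product=7
t=8: arr=0 -> substrate=0 bound=2 product=8
t=9: arr=1 -> substrate=0 bound=2 product=9
t=10: arr=0 -> substrate=0 bound=1 product=10
t=11: arr=0 -> substrate=0 bound=1 product=10
t=12: arr=3 -> substrate=0 bound=3 product=11
t=13: arr=0 -> substrate=0 bound=3 product=11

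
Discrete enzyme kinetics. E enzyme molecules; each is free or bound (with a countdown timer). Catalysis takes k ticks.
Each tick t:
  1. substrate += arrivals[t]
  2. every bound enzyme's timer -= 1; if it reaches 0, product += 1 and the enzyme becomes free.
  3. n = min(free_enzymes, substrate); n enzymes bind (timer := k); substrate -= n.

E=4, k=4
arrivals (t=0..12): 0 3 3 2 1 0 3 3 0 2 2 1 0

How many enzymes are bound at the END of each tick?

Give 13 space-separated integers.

Answer: 0 3 4 4 4 4 4 4 4 4 4 4 4

Derivation:
t=0: arr=0 -> substrate=0 bound=0 product=0
t=1: arr=3 -> substrate=0 bound=3 product=0
t=2: arr=3 -> substrate=2 bound=4 product=0
t=3: arr=2 -> substrate=4 bound=4 product=0
t=4: arr=1 -> substrate=5 bound=4 product=0
t=5: arr=0 -> substrate=2 bound=4 product=3
t=6: arr=3 -> substrate=4 bound=4 product=4
t=7: arr=3 -> substrate=7 bound=4 product=4
t=8: arr=0 -> substrate=7 bound=4 product=4
t=9: arr=2 -> substrate=6 bound=4 product=7
t=10: arr=2 -> substrate=7 bound=4 product=8
t=11: arr=1 -> substrate=8 bound=4 product=8
t=12: arr=0 -> substrate=8 bound=4 product=8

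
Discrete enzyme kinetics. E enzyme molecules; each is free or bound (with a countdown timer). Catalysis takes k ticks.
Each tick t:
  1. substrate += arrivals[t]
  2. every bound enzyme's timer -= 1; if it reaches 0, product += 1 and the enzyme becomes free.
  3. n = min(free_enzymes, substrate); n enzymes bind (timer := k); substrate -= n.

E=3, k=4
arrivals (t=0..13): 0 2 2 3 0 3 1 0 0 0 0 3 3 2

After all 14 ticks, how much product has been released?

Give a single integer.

Answer: 8

Derivation:
t=0: arr=0 -> substrate=0 bound=0 product=0
t=1: arr=2 -> substrate=0 bound=2 product=0
t=2: arr=2 -> substrate=1 bound=3 product=0
t=3: arr=3 -> substrate=4 bound=3 product=0
t=4: arr=0 -> substrate=4 bound=3 product=0
t=5: arr=3 -> substrate=5 bound=3 product=2
t=6: arr=1 -> substrate=5 bound=3 product=3
t=7: arr=0 -> substrate=5 bound=3 product=3
t=8: arr=0 -> substrate=5 bound=3 product=3
t=9: arr=0 -> substrate=3 bound=3 product=5
t=10: arr=0 -> substrate=2 bound=3 product=6
t=11: arr=3 -> substrate=5 bound=3 product=6
t=12: arr=3 -> substrate=8 bound=3 product=6
t=13: arr=2 -> substrate=8 bound=3 product=8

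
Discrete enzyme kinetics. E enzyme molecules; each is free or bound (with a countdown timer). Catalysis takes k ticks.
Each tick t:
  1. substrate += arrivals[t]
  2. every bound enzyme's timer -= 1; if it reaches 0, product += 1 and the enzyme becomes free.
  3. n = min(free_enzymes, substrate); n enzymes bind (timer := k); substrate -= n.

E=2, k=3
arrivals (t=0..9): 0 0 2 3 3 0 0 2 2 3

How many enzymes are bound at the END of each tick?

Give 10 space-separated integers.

t=0: arr=0 -> substrate=0 bound=0 product=0
t=1: arr=0 -> substrate=0 bound=0 product=0
t=2: arr=2 -> substrate=0 bound=2 product=0
t=3: arr=3 -> substrate=3 bound=2 product=0
t=4: arr=3 -> substrate=6 bound=2 product=0
t=5: arr=0 -> substrate=4 bound=2 product=2
t=6: arr=0 -> substrate=4 bound=2 product=2
t=7: arr=2 -> substrate=6 bound=2 product=2
t=8: arr=2 -> substrate=6 bound=2 product=4
t=9: arr=3 -> substrate=9 bound=2 product=4

Answer: 0 0 2 2 2 2 2 2 2 2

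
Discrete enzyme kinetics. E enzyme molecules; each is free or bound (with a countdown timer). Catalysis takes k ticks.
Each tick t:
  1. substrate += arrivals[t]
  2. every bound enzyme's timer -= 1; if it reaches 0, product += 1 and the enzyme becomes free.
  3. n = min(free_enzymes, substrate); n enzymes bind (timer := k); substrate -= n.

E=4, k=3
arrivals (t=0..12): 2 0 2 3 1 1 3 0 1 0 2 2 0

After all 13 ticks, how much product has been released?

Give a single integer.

t=0: arr=2 -> substrate=0 bound=2 product=0
t=1: arr=0 -> substrate=0 bound=2 product=0
t=2: arr=2 -> substrate=0 bound=4 product=0
t=3: arr=3 -> substrate=1 bound=4 product=2
t=4: arr=1 -> substrate=2 bound=4 product=2
t=5: arr=1 -> substrate=1 bound=4 product=4
t=6: arr=3 -> substrate=2 bound=4 product=6
t=7: arr=0 -> substrate=2 bound=4 product=6
t=8: arr=1 -> substrate=1 bound=4 product=8
t=9: arr=0 -> substrate=0 bound=3 product=10
t=10: arr=2 -> substrate=1 bound=4 product=10
t=11: arr=2 -> substrate=1 bound=4 product=12
t=12: arr=0 -> substrate=0 bound=4 product=13

Answer: 13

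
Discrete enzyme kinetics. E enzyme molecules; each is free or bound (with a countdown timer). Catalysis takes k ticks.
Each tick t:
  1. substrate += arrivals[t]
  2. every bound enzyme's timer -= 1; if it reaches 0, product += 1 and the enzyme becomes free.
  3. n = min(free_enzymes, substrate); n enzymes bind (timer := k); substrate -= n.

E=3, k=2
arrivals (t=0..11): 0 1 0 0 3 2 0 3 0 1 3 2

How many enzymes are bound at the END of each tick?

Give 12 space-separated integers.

Answer: 0 1 1 0 3 3 2 3 3 3 3 3

Derivation:
t=0: arr=0 -> substrate=0 bound=0 product=0
t=1: arr=1 -> substrate=0 bound=1 product=0
t=2: arr=0 -> substrate=0 bound=1 product=0
t=3: arr=0 -> substrate=0 bound=0 product=1
t=4: arr=3 -> substrate=0 bound=3 product=1
t=5: arr=2 -> substrate=2 bound=3 product=1
t=6: arr=0 -> substrate=0 bound=2 product=4
t=7: arr=3 -> substrate=2 bound=3 product=4
t=8: arr=0 -> substrate=0 bound=3 product=6
t=9: arr=1 -> substrate=0 bound=3 product=7
t=10: arr=3 -> substrate=1 bound=3 product=9
t=11: arr=2 -> substrate=2 bound=3 product=10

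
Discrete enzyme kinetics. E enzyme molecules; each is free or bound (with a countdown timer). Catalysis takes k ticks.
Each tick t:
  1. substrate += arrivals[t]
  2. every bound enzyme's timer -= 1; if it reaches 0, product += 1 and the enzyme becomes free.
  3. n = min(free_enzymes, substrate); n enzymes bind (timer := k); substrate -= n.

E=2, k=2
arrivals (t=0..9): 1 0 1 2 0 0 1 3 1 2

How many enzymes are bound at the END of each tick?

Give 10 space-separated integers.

t=0: arr=1 -> substrate=0 bound=1 product=0
t=1: arr=0 -> substrate=0 bound=1 product=0
t=2: arr=1 -> substrate=0 bound=1 product=1
t=3: arr=2 -> substrate=1 bound=2 product=1
t=4: arr=0 -> substrate=0 bound=2 product=2
t=5: arr=0 -> substrate=0 bound=1 product=3
t=6: arr=1 -> substrate=0 bound=1 product=4
t=7: arr=3 -> substrate=2 bound=2 product=4
t=8: arr=1 -> substrate=2 bound=2 product=5
t=9: arr=2 -> substrate=3 bound=2 product=6

Answer: 1 1 1 2 2 1 1 2 2 2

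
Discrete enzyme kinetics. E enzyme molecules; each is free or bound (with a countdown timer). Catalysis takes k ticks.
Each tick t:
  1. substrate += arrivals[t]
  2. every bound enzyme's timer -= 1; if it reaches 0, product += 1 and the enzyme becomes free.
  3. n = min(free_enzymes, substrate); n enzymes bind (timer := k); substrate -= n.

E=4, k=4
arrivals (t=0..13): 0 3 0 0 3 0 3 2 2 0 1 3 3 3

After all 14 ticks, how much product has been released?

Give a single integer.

t=0: arr=0 -> substrate=0 bound=0 product=0
t=1: arr=3 -> substrate=0 bound=3 product=0
t=2: arr=0 -> substrate=0 bound=3 product=0
t=3: arr=0 -> substrate=0 bound=3 product=0
t=4: arr=3 -> substrate=2 bound=4 product=0
t=5: arr=0 -> substrate=0 bound=3 product=3
t=6: arr=3 -> substrate=2 bound=4 product=3
t=7: arr=2 -> substrate=4 bound=4 product=3
t=8: arr=2 -> substrate=5 bound=4 product=4
t=9: arr=0 -> substrate=3 bound=4 product=6
t=10: arr=1 -> substrate=3 bound=4 product=7
t=11: arr=3 -> substrate=6 bound=4 product=7
t=12: arr=3 -> substrate=8 bound=4 product=8
t=13: arr=3 -> substrate=9 bound=4 product=10

Answer: 10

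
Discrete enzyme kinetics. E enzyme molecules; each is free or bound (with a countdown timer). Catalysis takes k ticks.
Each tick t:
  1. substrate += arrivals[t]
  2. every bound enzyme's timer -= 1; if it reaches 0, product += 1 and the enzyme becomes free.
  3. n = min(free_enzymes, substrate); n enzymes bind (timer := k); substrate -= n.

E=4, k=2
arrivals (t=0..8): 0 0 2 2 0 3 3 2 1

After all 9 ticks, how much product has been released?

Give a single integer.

t=0: arr=0 -> substrate=0 bound=0 product=0
t=1: arr=0 -> substrate=0 bound=0 product=0
t=2: arr=2 -> substrate=0 bound=2 product=0
t=3: arr=2 -> substrate=0 bound=4 product=0
t=4: arr=0 -> substrate=0 bound=2 product=2
t=5: arr=3 -> substrate=0 bound=3 product=4
t=6: arr=3 -> substrate=2 bound=4 product=4
t=7: arr=2 -> substrate=1 bound=4 product=7
t=8: arr=1 -> substrate=1 bound=4 product=8

Answer: 8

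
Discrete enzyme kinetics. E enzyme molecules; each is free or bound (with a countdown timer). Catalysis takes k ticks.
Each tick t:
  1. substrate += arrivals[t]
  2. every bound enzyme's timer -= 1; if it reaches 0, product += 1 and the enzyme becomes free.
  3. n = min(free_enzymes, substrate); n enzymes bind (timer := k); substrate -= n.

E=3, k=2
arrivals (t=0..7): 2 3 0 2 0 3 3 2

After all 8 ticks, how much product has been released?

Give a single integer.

t=0: arr=2 -> substrate=0 bound=2 product=0
t=1: arr=3 -> substrate=2 bound=3 product=0
t=2: arr=0 -> substrate=0 bound=3 product=2
t=3: arr=2 -> substrate=1 bound=3 product=3
t=4: arr=0 -> substrate=0 bound=2 product=5
t=5: arr=3 -> substrate=1 bound=3 product=6
t=6: arr=3 -> substrate=3 bound=3 product=7
t=7: arr=2 -> substrate=3 bound=3 product=9

Answer: 9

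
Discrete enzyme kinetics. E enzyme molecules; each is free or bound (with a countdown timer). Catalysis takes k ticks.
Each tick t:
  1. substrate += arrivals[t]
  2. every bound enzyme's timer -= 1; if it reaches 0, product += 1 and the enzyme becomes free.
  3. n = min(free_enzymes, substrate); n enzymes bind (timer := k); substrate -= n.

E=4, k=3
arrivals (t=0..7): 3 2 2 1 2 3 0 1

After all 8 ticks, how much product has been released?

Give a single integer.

t=0: arr=3 -> substrate=0 bound=3 product=0
t=1: arr=2 -> substrate=1 bound=4 product=0
t=2: arr=2 -> substrate=3 bound=4 product=0
t=3: arr=1 -> substrate=1 bound=4 product=3
t=4: arr=2 -> substrate=2 bound=4 product=4
t=5: arr=3 -> substrate=5 bound=4 product=4
t=6: arr=0 -> substrate=2 bound=4 product=7
t=7: arr=1 -> substrate=2 bound=4 product=8

Answer: 8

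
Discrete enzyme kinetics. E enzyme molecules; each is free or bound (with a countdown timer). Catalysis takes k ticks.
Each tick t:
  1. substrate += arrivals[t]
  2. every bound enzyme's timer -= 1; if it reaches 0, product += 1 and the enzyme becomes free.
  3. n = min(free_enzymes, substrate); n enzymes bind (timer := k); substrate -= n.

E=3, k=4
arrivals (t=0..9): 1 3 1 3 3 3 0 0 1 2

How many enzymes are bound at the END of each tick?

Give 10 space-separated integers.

Answer: 1 3 3 3 3 3 3 3 3 3

Derivation:
t=0: arr=1 -> substrate=0 bound=1 product=0
t=1: arr=3 -> substrate=1 bound=3 product=0
t=2: arr=1 -> substrate=2 bound=3 product=0
t=3: arr=3 -> substrate=5 bound=3 product=0
t=4: arr=3 -> substrate=7 bound=3 product=1
t=5: arr=3 -> substrate=8 bound=3 product=3
t=6: arr=0 -> substrate=8 bound=3 product=3
t=7: arr=0 -> substrate=8 bound=3 product=3
t=8: arr=1 -> substrate=8 bound=3 product=4
t=9: arr=2 -> substrate=8 bound=3 product=6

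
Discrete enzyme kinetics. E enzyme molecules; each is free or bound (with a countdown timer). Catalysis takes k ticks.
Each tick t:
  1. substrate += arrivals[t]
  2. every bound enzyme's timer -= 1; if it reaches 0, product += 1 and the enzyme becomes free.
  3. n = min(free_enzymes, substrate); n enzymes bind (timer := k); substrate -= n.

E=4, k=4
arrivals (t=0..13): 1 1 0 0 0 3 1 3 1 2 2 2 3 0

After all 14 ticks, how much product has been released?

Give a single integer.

t=0: arr=1 -> substrate=0 bound=1 product=0
t=1: arr=1 -> substrate=0 bound=2 product=0
t=2: arr=0 -> substrate=0 bound=2 product=0
t=3: arr=0 -> substrate=0 bound=2 product=0
t=4: arr=0 -> substrate=0 bound=1 product=1
t=5: arr=3 -> substrate=0 bound=3 product=2
t=6: arr=1 -> substrate=0 bound=4 product=2
t=7: arr=3 -> substrate=3 bound=4 product=2
t=8: arr=1 -> substrate=4 bound=4 product=2
t=9: arr=2 -> substrate=3 bound=4 product=5
t=10: arr=2 -> substrate=4 bound=4 product=6
t=11: arr=2 -> substrate=6 bound=4 product=6
t=12: arr=3 -> substrate=9 bound=4 product=6
t=13: arr=0 -> substrate=6 bound=4 product=9

Answer: 9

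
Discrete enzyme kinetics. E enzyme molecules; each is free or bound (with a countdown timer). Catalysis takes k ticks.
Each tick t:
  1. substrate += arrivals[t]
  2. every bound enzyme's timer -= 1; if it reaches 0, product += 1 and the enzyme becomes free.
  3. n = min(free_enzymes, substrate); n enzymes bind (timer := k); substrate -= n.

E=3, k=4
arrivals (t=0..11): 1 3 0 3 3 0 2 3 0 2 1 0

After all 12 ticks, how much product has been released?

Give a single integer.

Answer: 6

Derivation:
t=0: arr=1 -> substrate=0 bound=1 product=0
t=1: arr=3 -> substrate=1 bound=3 product=0
t=2: arr=0 -> substrate=1 bound=3 product=0
t=3: arr=3 -> substrate=4 bound=3 product=0
t=4: arr=3 -> substrate=6 bound=3 product=1
t=5: arr=0 -> substrate=4 bound=3 product=3
t=6: arr=2 -> substrate=6 bound=3 product=3
t=7: arr=3 -> substrate=9 bound=3 product=3
t=8: arr=0 -> substrate=8 bound=3 product=4
t=9: arr=2 -> substrate=8 bound=3 product=6
t=10: arr=1 -> substrate=9 bound=3 product=6
t=11: arr=0 -> substrate=9 bound=3 product=6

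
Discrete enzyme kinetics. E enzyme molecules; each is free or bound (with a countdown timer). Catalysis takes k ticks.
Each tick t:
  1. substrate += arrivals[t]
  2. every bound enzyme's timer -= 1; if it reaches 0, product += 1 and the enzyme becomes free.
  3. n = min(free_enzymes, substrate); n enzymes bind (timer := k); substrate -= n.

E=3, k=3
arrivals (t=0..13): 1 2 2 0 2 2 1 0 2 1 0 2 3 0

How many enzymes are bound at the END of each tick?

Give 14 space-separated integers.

Answer: 1 3 3 3 3 3 3 3 3 3 3 3 3 3

Derivation:
t=0: arr=1 -> substrate=0 bound=1 product=0
t=1: arr=2 -> substrate=0 bound=3 product=0
t=2: arr=2 -> substrate=2 bound=3 product=0
t=3: arr=0 -> substrate=1 bound=3 product=1
t=4: arr=2 -> substrate=1 bound=3 product=3
t=5: arr=2 -> substrate=3 bound=3 product=3
t=6: arr=1 -> substrate=3 bound=3 product=4
t=7: arr=0 -> substrate=1 bound=3 product=6
t=8: arr=2 -> substrate=3 bound=3 product=6
t=9: arr=1 -> substrate=3 bound=3 product=7
t=10: arr=0 -> substrate=1 bound=3 product=9
t=11: arr=2 -> substrate=3 bound=3 product=9
t=12: arr=3 -> substrate=5 bound=3 product=10
t=13: arr=0 -> substrate=3 bound=3 product=12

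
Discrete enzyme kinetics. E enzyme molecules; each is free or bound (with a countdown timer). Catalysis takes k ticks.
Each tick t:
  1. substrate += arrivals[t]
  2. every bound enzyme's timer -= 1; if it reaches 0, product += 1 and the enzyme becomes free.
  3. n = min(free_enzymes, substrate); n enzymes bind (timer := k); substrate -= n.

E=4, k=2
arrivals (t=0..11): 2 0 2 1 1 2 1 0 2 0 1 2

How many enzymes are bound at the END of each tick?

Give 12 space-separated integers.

t=0: arr=2 -> substrate=0 bound=2 product=0
t=1: arr=0 -> substrate=0 bound=2 product=0
t=2: arr=2 -> substrate=0 bound=2 product=2
t=3: arr=1 -> substrate=0 bound=3 product=2
t=4: arr=1 -> substrate=0 bound=2 product=4
t=5: arr=2 -> substrate=0 bound=3 product=5
t=6: arr=1 -> substrate=0 bound=3 product=6
t=7: arr=0 -> substrate=0 bound=1 product=8
t=8: arr=2 -> substrate=0 bound=2 product=9
t=9: arr=0 -> substrate=0 bound=2 product=9
t=10: arr=1 -> substrate=0 bound=1 product=11
t=11: arr=2 -> substrate=0 bound=3 product=11

Answer: 2 2 2 3 2 3 3 1 2 2 1 3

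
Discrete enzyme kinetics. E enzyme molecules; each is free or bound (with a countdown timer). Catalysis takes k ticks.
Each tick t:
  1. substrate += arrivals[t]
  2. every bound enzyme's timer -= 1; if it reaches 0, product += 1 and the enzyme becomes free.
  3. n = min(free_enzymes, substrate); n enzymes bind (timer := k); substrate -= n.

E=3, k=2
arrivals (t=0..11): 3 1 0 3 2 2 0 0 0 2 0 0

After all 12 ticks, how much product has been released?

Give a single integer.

t=0: arr=3 -> substrate=0 bound=3 product=0
t=1: arr=1 -> substrate=1 bound=3 product=0
t=2: arr=0 -> substrate=0 bound=1 product=3
t=3: arr=3 -> substrate=1 bound=3 product=3
t=4: arr=2 -> substrate=2 bound=3 product=4
t=5: arr=2 -> substrate=2 bound=3 product=6
t=6: arr=0 -> substrate=1 bound=3 product=7
t=7: arr=0 -> substrate=0 bound=2 product=9
t=8: arr=0 -> substrate=0 bound=1 product=10
t=9: arr=2 -> substrate=0 bound=2 product=11
t=10: arr=0 -> substrate=0 bound=2 product=11
t=11: arr=0 -> substrate=0 bound=0 product=13

Answer: 13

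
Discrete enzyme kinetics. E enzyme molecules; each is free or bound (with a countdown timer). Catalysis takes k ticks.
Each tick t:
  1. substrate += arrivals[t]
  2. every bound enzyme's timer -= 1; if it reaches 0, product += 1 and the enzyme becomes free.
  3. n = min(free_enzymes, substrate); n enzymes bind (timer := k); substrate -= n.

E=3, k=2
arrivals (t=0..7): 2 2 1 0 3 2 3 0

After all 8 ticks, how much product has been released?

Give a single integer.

Answer: 8

Derivation:
t=0: arr=2 -> substrate=0 bound=2 product=0
t=1: arr=2 -> substrate=1 bound=3 product=0
t=2: arr=1 -> substrate=0 bound=3 product=2
t=3: arr=0 -> substrate=0 bound=2 product=3
t=4: arr=3 -> substrate=0 bound=3 product=5
t=5: arr=2 -> substrate=2 bound=3 product=5
t=6: arr=3 -> substrate=2 bound=3 product=8
t=7: arr=0 -> substrate=2 bound=3 product=8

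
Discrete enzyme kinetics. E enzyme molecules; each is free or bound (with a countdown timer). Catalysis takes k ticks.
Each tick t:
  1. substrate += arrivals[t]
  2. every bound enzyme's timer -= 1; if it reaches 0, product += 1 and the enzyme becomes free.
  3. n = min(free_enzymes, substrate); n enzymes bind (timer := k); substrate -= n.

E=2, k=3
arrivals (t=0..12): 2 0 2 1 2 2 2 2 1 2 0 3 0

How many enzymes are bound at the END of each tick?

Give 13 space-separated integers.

Answer: 2 2 2 2 2 2 2 2 2 2 2 2 2

Derivation:
t=0: arr=2 -> substrate=0 bound=2 product=0
t=1: arr=0 -> substrate=0 bound=2 product=0
t=2: arr=2 -> substrate=2 bound=2 product=0
t=3: arr=1 -> substrate=1 bound=2 product=2
t=4: arr=2 -> substrate=3 bound=2 product=2
t=5: arr=2 -> substrate=5 bound=2 product=2
t=6: arr=2 -> substrate=5 bound=2 product=4
t=7: arr=2 -> substrate=7 bound=2 product=4
t=8: arr=1 -> substrate=8 bound=2 product=4
t=9: arr=2 -> substrate=8 bound=2 product=6
t=10: arr=0 -> substrate=8 bound=2 product=6
t=11: arr=3 -> substrate=11 bound=2 product=6
t=12: arr=0 -> substrate=9 bound=2 product=8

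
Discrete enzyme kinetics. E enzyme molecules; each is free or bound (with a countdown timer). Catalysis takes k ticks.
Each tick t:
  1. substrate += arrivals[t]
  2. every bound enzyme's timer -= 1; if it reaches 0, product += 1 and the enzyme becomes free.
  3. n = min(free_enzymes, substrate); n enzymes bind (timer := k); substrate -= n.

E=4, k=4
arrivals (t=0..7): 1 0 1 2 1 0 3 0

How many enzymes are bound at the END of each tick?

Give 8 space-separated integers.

t=0: arr=1 -> substrate=0 bound=1 product=0
t=1: arr=0 -> substrate=0 bound=1 product=0
t=2: arr=1 -> substrate=0 bound=2 product=0
t=3: arr=2 -> substrate=0 bound=4 product=0
t=4: arr=1 -> substrate=0 bound=4 product=1
t=5: arr=0 -> substrate=0 bound=4 product=1
t=6: arr=3 -> substrate=2 bound=4 product=2
t=7: arr=0 -> substrate=0 bound=4 product=4

Answer: 1 1 2 4 4 4 4 4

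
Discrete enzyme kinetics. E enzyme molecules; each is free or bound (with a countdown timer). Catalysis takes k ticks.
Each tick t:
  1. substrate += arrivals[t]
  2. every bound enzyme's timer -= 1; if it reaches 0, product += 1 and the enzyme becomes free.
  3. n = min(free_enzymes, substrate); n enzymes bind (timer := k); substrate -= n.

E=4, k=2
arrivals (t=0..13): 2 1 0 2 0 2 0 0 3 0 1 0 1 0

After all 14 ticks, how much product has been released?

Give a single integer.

t=0: arr=2 -> substrate=0 bound=2 product=0
t=1: arr=1 -> substrate=0 bound=3 product=0
t=2: arr=0 -> substrate=0 bound=1 product=2
t=3: arr=2 -> substrate=0 bound=2 product=3
t=4: arr=0 -> substrate=0 bound=2 product=3
t=5: arr=2 -> substrate=0 bound=2 product=5
t=6: arr=0 -> substrate=0 bound=2 product=5
t=7: arr=0 -> substrate=0 bound=0 product=7
t=8: arr=3 -> substrate=0 bound=3 product=7
t=9: arr=0 -> substrate=0 bound=3 product=7
t=10: arr=1 -> substrate=0 bound=1 product=10
t=11: arr=0 -> substrate=0 bound=1 product=10
t=12: arr=1 -> substrate=0 bound=1 product=11
t=13: arr=0 -> substrate=0 bound=1 product=11

Answer: 11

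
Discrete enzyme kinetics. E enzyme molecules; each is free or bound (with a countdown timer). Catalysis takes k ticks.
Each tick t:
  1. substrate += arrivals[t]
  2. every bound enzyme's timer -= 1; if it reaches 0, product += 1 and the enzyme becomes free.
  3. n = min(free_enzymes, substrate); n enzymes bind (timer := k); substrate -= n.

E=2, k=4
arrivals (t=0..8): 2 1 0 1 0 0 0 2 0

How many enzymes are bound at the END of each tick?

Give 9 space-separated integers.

Answer: 2 2 2 2 2 2 2 2 2

Derivation:
t=0: arr=2 -> substrate=0 bound=2 product=0
t=1: arr=1 -> substrate=1 bound=2 product=0
t=2: arr=0 -> substrate=1 bound=2 product=0
t=3: arr=1 -> substrate=2 bound=2 product=0
t=4: arr=0 -> substrate=0 bound=2 product=2
t=5: arr=0 -> substrate=0 bound=2 product=2
t=6: arr=0 -> substrate=0 bound=2 product=2
t=7: arr=2 -> substrate=2 bound=2 product=2
t=8: arr=0 -> substrate=0 bound=2 product=4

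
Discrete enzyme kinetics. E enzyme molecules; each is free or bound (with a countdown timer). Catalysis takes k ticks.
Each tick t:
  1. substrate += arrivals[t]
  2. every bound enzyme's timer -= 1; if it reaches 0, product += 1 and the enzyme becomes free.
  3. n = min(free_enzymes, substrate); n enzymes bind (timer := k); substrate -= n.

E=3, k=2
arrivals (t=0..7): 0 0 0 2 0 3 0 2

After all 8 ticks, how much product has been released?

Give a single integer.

t=0: arr=0 -> substrate=0 bound=0 product=0
t=1: arr=0 -> substrate=0 bound=0 product=0
t=2: arr=0 -> substrate=0 bound=0 product=0
t=3: arr=2 -> substrate=0 bound=2 product=0
t=4: arr=0 -> substrate=0 bound=2 product=0
t=5: arr=3 -> substrate=0 bound=3 product=2
t=6: arr=0 -> substrate=0 bound=3 product=2
t=7: arr=2 -> substrate=0 bound=2 product=5

Answer: 5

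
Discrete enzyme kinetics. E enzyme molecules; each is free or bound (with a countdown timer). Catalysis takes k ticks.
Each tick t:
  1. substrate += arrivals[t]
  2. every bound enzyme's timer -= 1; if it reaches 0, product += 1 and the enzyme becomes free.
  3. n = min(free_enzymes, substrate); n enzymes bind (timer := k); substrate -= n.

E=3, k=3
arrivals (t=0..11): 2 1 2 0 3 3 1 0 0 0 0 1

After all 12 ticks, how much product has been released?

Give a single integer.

t=0: arr=2 -> substrate=0 bound=2 product=0
t=1: arr=1 -> substrate=0 bound=3 product=0
t=2: arr=2 -> substrate=2 bound=3 product=0
t=3: arr=0 -> substrate=0 bound=3 product=2
t=4: arr=3 -> substrate=2 bound=3 product=3
t=5: arr=3 -> substrate=5 bound=3 product=3
t=6: arr=1 -> substrate=4 bound=3 product=5
t=7: arr=0 -> substrate=3 bound=3 product=6
t=8: arr=0 -> substrate=3 bound=3 product=6
t=9: arr=0 -> substrate=1 bound=3 product=8
t=10: arr=0 -> substrate=0 bound=3 product=9
t=11: arr=1 -> substrate=1 bound=3 product=9

Answer: 9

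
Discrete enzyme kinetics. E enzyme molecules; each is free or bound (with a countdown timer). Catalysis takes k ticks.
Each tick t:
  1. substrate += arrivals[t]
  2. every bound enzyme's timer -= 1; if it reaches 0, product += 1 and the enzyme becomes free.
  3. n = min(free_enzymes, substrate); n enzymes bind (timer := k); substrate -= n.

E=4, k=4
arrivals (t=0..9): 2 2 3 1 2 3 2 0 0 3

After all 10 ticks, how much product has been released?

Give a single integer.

t=0: arr=2 -> substrate=0 bound=2 product=0
t=1: arr=2 -> substrate=0 bound=4 product=0
t=2: arr=3 -> substrate=3 bound=4 product=0
t=3: arr=1 -> substrate=4 bound=4 product=0
t=4: arr=2 -> substrate=4 bound=4 product=2
t=5: arr=3 -> substrate=5 bound=4 product=4
t=6: arr=2 -> substrate=7 bound=4 product=4
t=7: arr=0 -> substrate=7 bound=4 product=4
t=8: arr=0 -> substrate=5 bound=4 product=6
t=9: arr=3 -> substrate=6 bound=4 product=8

Answer: 8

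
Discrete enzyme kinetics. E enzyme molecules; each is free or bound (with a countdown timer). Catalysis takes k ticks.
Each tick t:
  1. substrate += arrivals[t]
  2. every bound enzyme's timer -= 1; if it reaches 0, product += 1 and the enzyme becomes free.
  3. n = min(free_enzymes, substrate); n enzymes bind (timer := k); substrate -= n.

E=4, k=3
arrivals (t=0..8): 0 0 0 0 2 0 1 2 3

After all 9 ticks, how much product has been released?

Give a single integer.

t=0: arr=0 -> substrate=0 bound=0 product=0
t=1: arr=0 -> substrate=0 bound=0 product=0
t=2: arr=0 -> substrate=0 bound=0 product=0
t=3: arr=0 -> substrate=0 bound=0 product=0
t=4: arr=2 -> substrate=0 bound=2 product=0
t=5: arr=0 -> substrate=0 bound=2 product=0
t=6: arr=1 -> substrate=0 bound=3 product=0
t=7: arr=2 -> substrate=0 bound=3 product=2
t=8: arr=3 -> substrate=2 bound=4 product=2

Answer: 2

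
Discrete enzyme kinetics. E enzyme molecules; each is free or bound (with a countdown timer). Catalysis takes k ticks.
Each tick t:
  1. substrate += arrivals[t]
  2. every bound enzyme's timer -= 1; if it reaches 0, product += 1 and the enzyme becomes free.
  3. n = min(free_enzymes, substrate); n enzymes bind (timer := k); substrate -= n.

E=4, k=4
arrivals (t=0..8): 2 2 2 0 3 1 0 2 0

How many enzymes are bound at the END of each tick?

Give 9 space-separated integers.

t=0: arr=2 -> substrate=0 bound=2 product=0
t=1: arr=2 -> substrate=0 bound=4 product=0
t=2: arr=2 -> substrate=2 bound=4 product=0
t=3: arr=0 -> substrate=2 bound=4 product=0
t=4: arr=3 -> substrate=3 bound=4 product=2
t=5: arr=1 -> substrate=2 bound=4 product=4
t=6: arr=0 -> substrate=2 bound=4 product=4
t=7: arr=2 -> substrate=4 bound=4 product=4
t=8: arr=0 -> substrate=2 bound=4 product=6

Answer: 2 4 4 4 4 4 4 4 4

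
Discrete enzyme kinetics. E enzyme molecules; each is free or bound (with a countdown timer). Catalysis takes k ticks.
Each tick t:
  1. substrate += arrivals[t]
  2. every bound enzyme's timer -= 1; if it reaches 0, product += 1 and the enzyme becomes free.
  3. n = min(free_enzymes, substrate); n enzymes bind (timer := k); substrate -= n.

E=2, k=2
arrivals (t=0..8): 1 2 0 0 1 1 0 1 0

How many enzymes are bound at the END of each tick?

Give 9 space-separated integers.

t=0: arr=1 -> substrate=0 bound=1 product=0
t=1: arr=2 -> substrate=1 bound=2 product=0
t=2: arr=0 -> substrate=0 bound=2 product=1
t=3: arr=0 -> substrate=0 bound=1 product=2
t=4: arr=1 -> substrate=0 bound=1 product=3
t=5: arr=1 -> substrate=0 bound=2 product=3
t=6: arr=0 -> substrate=0 bound=1 product=4
t=7: arr=1 -> substrate=0 bound=1 product=5
t=8: arr=0 -> substrate=0 bound=1 product=5

Answer: 1 2 2 1 1 2 1 1 1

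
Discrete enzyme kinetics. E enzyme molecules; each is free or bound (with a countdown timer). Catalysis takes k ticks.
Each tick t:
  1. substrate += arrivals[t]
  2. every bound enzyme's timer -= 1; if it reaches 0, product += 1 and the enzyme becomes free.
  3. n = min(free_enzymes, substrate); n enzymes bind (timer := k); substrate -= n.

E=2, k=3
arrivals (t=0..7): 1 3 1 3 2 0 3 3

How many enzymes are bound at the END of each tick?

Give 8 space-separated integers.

t=0: arr=1 -> substrate=0 bound=1 product=0
t=1: arr=3 -> substrate=2 bound=2 product=0
t=2: arr=1 -> substrate=3 bound=2 product=0
t=3: arr=3 -> substrate=5 bound=2 product=1
t=4: arr=2 -> substrate=6 bound=2 product=2
t=5: arr=0 -> substrate=6 bound=2 product=2
t=6: arr=3 -> substrate=8 bound=2 product=3
t=7: arr=3 -> substrate=10 bound=2 product=4

Answer: 1 2 2 2 2 2 2 2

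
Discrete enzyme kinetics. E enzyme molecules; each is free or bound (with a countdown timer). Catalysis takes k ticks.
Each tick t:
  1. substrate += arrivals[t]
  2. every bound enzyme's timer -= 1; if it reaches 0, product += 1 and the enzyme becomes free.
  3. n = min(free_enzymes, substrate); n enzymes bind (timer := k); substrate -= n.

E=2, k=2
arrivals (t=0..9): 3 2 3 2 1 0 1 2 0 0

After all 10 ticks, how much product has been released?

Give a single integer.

t=0: arr=3 -> substrate=1 bound=2 product=0
t=1: arr=2 -> substrate=3 bound=2 product=0
t=2: arr=3 -> substrate=4 bound=2 product=2
t=3: arr=2 -> substrate=6 bound=2 product=2
t=4: arr=1 -> substrate=5 bound=2 product=4
t=5: arr=0 -> substrate=5 bound=2 product=4
t=6: arr=1 -> substrate=4 bound=2 product=6
t=7: arr=2 -> substrate=6 bound=2 product=6
t=8: arr=0 -> substrate=4 bound=2 product=8
t=9: arr=0 -> substrate=4 bound=2 product=8

Answer: 8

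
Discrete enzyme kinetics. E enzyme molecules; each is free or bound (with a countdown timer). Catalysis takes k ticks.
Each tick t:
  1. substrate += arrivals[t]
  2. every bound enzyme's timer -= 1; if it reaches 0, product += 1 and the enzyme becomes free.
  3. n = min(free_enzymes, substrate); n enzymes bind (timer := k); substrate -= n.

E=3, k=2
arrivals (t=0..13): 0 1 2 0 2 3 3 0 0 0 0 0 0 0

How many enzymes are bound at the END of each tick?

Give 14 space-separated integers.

Answer: 0 1 3 2 2 3 3 3 3 2 0 0 0 0

Derivation:
t=0: arr=0 -> substrate=0 bound=0 product=0
t=1: arr=1 -> substrate=0 bound=1 product=0
t=2: arr=2 -> substrate=0 bound=3 product=0
t=3: arr=0 -> substrate=0 bound=2 product=1
t=4: arr=2 -> substrate=0 bound=2 product=3
t=5: arr=3 -> substrate=2 bound=3 product=3
t=6: arr=3 -> substrate=3 bound=3 product=5
t=7: arr=0 -> substrate=2 bound=3 product=6
t=8: arr=0 -> substrate=0 bound=3 product=8
t=9: arr=0 -> substrate=0 bound=2 product=9
t=10: arr=0 -> substrate=0 bound=0 product=11
t=11: arr=0 -> substrate=0 bound=0 product=11
t=12: arr=0 -> substrate=0 bound=0 product=11
t=13: arr=0 -> substrate=0 bound=0 product=11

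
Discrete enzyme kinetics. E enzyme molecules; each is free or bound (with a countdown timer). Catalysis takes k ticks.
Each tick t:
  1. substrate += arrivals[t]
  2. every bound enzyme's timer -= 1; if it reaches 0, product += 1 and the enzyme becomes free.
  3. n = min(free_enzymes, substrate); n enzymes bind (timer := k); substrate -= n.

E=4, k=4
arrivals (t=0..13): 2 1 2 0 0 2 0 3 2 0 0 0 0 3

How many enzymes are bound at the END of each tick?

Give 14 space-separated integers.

Answer: 2 3 4 4 3 4 3 4 4 4 4 4 3 4

Derivation:
t=0: arr=2 -> substrate=0 bound=2 product=0
t=1: arr=1 -> substrate=0 bound=3 product=0
t=2: arr=2 -> substrate=1 bound=4 product=0
t=3: arr=0 -> substrate=1 bound=4 product=0
t=4: arr=0 -> substrate=0 bound=3 product=2
t=5: arr=2 -> substrate=0 bound=4 product=3
t=6: arr=0 -> substrate=0 bound=3 product=4
t=7: arr=3 -> substrate=2 bound=4 product=4
t=8: arr=2 -> substrate=3 bound=4 product=5
t=9: arr=0 -> substrate=1 bound=4 product=7
t=10: arr=0 -> substrate=1 bound=4 product=7
t=11: arr=0 -> substrate=0 bound=4 product=8
t=12: arr=0 -> substrate=0 bound=3 product=9
t=13: arr=3 -> substrate=0 bound=4 product=11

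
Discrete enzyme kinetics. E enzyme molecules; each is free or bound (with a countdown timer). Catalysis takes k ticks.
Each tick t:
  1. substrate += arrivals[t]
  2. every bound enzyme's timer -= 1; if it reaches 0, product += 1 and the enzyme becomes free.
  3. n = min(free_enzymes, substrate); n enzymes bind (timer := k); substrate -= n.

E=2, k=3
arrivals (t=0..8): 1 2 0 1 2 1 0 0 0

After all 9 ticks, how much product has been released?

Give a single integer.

t=0: arr=1 -> substrate=0 bound=1 product=0
t=1: arr=2 -> substrate=1 bound=2 product=0
t=2: arr=0 -> substrate=1 bound=2 product=0
t=3: arr=1 -> substrate=1 bound=2 product=1
t=4: arr=2 -> substrate=2 bound=2 product=2
t=5: arr=1 -> substrate=3 bound=2 product=2
t=6: arr=0 -> substrate=2 bound=2 product=3
t=7: arr=0 -> substrate=1 bound=2 product=4
t=8: arr=0 -> substrate=1 bound=2 product=4

Answer: 4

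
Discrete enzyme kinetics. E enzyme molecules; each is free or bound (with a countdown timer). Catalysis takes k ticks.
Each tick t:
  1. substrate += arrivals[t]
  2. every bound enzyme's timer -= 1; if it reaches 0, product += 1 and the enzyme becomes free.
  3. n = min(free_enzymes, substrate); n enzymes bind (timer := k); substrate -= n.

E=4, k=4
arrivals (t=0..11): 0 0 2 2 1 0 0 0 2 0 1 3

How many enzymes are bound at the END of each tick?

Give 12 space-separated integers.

t=0: arr=0 -> substrate=0 bound=0 product=0
t=1: arr=0 -> substrate=0 bound=0 product=0
t=2: arr=2 -> substrate=0 bound=2 product=0
t=3: arr=2 -> substrate=0 bound=4 product=0
t=4: arr=1 -> substrate=1 bound=4 product=0
t=5: arr=0 -> substrate=1 bound=4 product=0
t=6: arr=0 -> substrate=0 bound=3 product=2
t=7: arr=0 -> substrate=0 bound=1 product=4
t=8: arr=2 -> substrate=0 bound=3 product=4
t=9: arr=0 -> substrate=0 bound=3 product=4
t=10: arr=1 -> substrate=0 bound=3 product=5
t=11: arr=3 -> substrate=2 bound=4 product=5

Answer: 0 0 2 4 4 4 3 1 3 3 3 4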